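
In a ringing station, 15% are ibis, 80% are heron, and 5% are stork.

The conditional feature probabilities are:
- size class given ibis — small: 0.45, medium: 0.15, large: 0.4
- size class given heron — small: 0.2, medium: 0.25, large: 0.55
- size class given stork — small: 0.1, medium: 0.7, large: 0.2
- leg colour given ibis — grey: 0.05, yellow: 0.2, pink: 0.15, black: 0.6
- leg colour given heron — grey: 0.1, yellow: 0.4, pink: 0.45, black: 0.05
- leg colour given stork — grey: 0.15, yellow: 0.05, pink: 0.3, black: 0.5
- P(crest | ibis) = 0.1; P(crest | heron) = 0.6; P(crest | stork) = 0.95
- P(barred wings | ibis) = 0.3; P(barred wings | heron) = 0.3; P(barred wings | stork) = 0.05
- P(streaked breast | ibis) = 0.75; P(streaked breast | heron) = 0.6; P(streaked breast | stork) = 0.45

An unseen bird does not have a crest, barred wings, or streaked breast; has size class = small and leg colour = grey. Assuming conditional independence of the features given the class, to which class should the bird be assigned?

ibis: 0.15 × 0.45 × 0.05 × (1−0.1) × (1−0.3) × (1−0.75) = 0.0005315625
heron: 0.8 × 0.2 × 0.1 × (1−0.6) × (1−0.3) × (1−0.6) = 0.001792
stork: 0.05 × 0.1 × 0.15 × (1−0.95) × (1−0.05) × (1−0.45) = 0.00001959375
Highest score → heron.

heron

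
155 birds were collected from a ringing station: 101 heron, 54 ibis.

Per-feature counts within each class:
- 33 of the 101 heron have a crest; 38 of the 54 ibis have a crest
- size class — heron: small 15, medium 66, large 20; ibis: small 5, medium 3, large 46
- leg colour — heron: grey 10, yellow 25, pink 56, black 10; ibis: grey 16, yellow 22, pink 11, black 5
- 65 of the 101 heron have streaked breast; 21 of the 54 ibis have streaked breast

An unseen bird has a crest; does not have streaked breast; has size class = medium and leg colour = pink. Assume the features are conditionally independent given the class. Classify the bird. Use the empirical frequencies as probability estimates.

heron

heron: (101/155) × (33/101) × (66/101) × (56/101) × (36/101) ≈ 0.0274949
ibis: (54/155) × (38/54) × (3/54) × (11/54) × (33/54) ≈ 0.0016955
Highest score → heron.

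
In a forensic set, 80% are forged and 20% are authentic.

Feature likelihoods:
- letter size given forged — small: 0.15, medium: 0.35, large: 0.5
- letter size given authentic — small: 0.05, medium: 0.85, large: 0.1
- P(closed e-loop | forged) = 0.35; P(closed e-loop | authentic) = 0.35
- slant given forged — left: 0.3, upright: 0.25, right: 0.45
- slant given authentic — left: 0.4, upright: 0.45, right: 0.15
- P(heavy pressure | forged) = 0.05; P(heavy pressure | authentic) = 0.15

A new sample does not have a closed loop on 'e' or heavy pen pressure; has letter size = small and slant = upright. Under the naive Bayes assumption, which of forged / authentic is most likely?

forged: 0.8 × 0.15 × (1−0.35) × 0.25 × (1−0.05) = 0.018525
authentic: 0.2 × 0.05 × (1−0.35) × 0.45 × (1−0.15) = 0.00248625
Highest score → forged.

forged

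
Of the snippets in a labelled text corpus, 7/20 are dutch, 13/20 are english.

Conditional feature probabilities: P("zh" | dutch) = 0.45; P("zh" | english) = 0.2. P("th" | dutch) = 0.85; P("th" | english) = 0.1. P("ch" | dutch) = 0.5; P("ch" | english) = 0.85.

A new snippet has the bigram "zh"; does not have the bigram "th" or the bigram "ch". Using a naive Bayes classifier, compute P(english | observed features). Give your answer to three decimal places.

dutch: 0.35 × 0.45 × (1−0.85) × (1−0.5) = 0.0118125
english: 0.65 × 0.2 × (1−0.1) × (1−0.85) = 0.01755
P(english | x) = 0.01755 / 0.0293625 ≈ 0.598

0.598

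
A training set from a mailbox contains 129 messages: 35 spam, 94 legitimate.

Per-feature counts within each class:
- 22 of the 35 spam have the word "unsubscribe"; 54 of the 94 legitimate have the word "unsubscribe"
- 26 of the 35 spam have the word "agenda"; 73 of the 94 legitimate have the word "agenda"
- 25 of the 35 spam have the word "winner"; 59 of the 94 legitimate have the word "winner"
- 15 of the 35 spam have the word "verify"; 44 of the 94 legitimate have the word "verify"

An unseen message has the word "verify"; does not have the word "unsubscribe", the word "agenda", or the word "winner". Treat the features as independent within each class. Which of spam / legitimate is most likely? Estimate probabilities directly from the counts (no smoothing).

legitimate

spam: (35/129) × (13/35) × (9/35) × (10/35) × (15/35) ≈ 0.0031731
legitimate: (94/129) × (40/94) × (21/94) × (35/94) × (44/94) ≈ 0.0120733
Highest score → legitimate.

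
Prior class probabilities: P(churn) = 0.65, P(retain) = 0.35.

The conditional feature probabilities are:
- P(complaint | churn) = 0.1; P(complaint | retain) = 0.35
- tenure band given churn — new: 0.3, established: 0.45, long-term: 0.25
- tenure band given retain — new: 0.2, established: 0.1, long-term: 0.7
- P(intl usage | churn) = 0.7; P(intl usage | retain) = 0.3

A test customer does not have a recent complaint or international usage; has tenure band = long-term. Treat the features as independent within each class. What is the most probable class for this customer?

churn: 0.65 × (1−0.1) × 0.25 × (1−0.7) = 0.043875
retain: 0.35 × (1−0.35) × 0.7 × (1−0.3) = 0.111475
Highest score → retain.

retain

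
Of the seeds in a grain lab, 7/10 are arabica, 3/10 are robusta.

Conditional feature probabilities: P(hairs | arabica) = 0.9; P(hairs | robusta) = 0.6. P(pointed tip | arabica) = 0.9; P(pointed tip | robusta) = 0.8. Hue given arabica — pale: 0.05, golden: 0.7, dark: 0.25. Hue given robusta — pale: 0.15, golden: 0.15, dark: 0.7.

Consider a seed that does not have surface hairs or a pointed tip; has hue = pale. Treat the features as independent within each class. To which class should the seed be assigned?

arabica: 0.7 × (1−0.9) × (1−0.9) × 0.05 = 0.00035
robusta: 0.3 × (1−0.6) × (1−0.8) × 0.15 = 0.0036
Highest score → robusta.

robusta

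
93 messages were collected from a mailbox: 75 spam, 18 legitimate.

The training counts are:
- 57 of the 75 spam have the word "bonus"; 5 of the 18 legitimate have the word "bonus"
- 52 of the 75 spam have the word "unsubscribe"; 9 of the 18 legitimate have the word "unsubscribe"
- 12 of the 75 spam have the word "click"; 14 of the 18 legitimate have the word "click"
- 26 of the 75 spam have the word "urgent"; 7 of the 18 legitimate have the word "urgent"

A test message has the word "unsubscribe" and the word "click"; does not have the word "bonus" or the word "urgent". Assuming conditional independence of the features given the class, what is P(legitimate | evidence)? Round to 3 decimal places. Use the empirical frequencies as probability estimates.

spam: (75/93) × (18/75) × (52/75) × (12/75) × (49/75) ≈ 0.0140277
legitimate: (18/93) × (13/18) × (9/18) × (14/18) × (11/18) ≈ 0.0332205
P(legitimate | x) = 0.0332205 / 0.0472482 ≈ 0.703

0.703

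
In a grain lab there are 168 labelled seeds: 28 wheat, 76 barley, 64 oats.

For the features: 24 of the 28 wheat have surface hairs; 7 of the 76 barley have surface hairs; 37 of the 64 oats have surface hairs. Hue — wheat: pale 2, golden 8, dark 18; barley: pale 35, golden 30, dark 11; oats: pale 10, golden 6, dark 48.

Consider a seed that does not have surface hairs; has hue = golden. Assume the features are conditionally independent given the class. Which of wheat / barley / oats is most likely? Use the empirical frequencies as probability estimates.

wheat: (28/168) × (4/28) × (8/28) ≈ 0.00680272
barley: (76/168) × (69/76) × (30/76) ≈ 0.162124
oats: (64/168) × (27/64) × (6/64) ≈ 0.015067
Highest score → barley.

barley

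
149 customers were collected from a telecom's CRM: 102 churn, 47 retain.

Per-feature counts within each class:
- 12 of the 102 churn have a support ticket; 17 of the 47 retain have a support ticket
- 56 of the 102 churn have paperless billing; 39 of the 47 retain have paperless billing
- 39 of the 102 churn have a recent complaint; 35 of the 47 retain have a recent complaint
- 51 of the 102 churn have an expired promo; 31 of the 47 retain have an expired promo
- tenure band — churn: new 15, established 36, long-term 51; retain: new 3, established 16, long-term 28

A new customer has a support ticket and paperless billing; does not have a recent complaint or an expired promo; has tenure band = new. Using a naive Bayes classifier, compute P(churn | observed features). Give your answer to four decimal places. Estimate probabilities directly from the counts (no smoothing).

0.7927

churn: (102/149) × (12/102) × (56/102) × (63/102) × (51/102) × (15/102) ≈ 0.0020081
retain: (47/149) × (17/47) × (39/47) × (12/47) × (16/47) × (3/47) ≈ 0.000525241
P(churn | x) = 0.0020081 / 0.002533341 ≈ 0.7927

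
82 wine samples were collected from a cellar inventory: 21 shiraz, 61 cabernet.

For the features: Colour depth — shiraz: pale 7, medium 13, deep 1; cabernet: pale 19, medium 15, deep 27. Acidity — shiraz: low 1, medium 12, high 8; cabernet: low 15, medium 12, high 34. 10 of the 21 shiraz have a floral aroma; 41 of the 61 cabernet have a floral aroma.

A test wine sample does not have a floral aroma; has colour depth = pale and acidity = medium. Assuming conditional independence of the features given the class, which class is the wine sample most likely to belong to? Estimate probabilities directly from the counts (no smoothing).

shiraz

shiraz: (21/82) × (7/21) × (12/21) × (11/21) ≈ 0.0255517
cabernet: (61/82) × (19/61) × (12/61) × (20/61) ≈ 0.0149448
Highest score → shiraz.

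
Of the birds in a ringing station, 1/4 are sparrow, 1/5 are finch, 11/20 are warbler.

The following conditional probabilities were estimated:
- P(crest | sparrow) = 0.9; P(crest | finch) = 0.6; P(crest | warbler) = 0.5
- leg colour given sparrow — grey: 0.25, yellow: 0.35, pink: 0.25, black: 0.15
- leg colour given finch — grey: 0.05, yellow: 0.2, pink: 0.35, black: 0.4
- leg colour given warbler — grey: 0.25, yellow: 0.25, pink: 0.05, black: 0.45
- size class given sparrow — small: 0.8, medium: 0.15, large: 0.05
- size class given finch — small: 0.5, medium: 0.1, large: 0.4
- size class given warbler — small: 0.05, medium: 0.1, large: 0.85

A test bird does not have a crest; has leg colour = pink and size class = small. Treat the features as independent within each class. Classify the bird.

finch

sparrow: 0.25 × (1−0.9) × 0.25 × 0.8 = 0.005
finch: 0.2 × (1−0.6) × 0.35 × 0.5 = 0.014
warbler: 0.55 × (1−0.5) × 0.05 × 0.05 = 0.0006875
Highest score → finch.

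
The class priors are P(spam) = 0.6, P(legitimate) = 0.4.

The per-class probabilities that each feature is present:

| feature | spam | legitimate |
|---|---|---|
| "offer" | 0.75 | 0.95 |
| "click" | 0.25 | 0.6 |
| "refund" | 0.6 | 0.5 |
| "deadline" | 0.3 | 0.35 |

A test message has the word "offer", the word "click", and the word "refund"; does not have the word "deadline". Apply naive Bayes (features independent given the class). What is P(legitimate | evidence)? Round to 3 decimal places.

spam: 0.6 × 0.75 × 0.25 × 0.6 × (1−0.3) = 0.04725
legitimate: 0.4 × 0.95 × 0.6 × 0.5 × (1−0.35) = 0.0741
P(legitimate | x) = 0.0741 / 0.12135 ≈ 0.611

0.611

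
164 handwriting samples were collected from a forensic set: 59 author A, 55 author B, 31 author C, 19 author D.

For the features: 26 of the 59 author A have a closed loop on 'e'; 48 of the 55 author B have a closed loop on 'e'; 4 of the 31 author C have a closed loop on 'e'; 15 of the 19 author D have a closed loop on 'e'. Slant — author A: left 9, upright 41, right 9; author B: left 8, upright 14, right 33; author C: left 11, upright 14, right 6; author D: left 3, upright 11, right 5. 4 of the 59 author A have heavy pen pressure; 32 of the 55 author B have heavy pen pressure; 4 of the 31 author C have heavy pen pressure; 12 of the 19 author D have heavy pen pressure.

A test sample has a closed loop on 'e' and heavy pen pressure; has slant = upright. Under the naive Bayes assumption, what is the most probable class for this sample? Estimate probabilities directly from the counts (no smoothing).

author A: (59/164) × (26/59) × (41/59) × (4/59) ≈ 0.00746912
author B: (55/164) × (48/55) × (14/55) × (32/55) ≈ 0.0433461
author C: (31/164) × (4/31) × (14/31) × (4/31) ≈ 0.00142128
author D: (19/164) × (15/19) × (11/19) × (12/19) ≈ 0.0334437
Highest score → author B.

author B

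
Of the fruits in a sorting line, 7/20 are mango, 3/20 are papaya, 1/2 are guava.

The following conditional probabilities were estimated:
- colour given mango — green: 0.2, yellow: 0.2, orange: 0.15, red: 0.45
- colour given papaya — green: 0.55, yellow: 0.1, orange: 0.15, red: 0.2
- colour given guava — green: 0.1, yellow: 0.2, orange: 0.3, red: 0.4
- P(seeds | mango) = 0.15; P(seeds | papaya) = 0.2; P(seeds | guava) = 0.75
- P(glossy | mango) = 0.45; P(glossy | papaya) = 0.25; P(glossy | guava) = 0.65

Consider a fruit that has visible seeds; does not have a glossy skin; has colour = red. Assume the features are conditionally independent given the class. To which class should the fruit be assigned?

mango: 0.35 × 0.45 × 0.15 × (1−0.45) = 0.01299375
papaya: 0.15 × 0.2 × 0.2 × (1−0.25) = 0.0045
guava: 0.5 × 0.4 × 0.75 × (1−0.65) = 0.0525
Highest score → guava.

guava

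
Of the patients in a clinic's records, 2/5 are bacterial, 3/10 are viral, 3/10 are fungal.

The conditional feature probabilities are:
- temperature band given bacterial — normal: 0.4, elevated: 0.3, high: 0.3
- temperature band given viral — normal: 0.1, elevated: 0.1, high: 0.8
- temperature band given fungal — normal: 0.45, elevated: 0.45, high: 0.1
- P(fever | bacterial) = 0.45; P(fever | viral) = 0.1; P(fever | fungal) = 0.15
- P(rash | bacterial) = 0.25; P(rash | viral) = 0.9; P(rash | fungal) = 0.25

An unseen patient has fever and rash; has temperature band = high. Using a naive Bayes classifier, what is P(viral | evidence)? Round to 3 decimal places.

0.596

bacterial: 0.4 × 0.3 × 0.45 × 0.25 = 0.0135
viral: 0.3 × 0.8 × 0.1 × 0.9 = 0.0216
fungal: 0.3 × 0.1 × 0.15 × 0.25 = 0.001125
P(viral | x) = 0.0216 / 0.036225 ≈ 0.596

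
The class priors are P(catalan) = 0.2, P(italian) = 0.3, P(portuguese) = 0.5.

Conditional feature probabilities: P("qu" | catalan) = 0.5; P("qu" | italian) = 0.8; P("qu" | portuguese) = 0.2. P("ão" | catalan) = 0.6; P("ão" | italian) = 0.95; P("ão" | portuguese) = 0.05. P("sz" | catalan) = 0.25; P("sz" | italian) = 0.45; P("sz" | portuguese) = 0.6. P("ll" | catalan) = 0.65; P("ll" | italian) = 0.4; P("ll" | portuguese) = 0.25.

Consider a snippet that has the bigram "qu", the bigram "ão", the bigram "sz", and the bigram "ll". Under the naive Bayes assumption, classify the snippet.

italian

catalan: 0.2 × 0.5 × 0.6 × 0.25 × 0.65 = 0.00975
italian: 0.3 × 0.8 × 0.95 × 0.45 × 0.4 = 0.04104
portuguese: 0.5 × 0.2 × 0.05 × 0.6 × 0.25 = 0.00075
Highest score → italian.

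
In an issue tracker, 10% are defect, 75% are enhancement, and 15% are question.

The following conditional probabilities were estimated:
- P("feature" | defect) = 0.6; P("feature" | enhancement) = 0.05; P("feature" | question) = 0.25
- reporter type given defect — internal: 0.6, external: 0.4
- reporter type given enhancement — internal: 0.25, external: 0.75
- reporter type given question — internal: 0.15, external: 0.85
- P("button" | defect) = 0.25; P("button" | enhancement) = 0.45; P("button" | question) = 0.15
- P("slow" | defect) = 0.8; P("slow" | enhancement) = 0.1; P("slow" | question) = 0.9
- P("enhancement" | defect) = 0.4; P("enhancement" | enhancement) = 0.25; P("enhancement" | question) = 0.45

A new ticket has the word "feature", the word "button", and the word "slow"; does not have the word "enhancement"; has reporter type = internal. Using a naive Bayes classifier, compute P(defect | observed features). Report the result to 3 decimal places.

0.855

defect: 0.1 × 0.6 × 0.6 × 0.25 × 0.8 × (1−0.4) = 0.00432
enhancement: 0.75 × 0.05 × 0.25 × 0.45 × 0.1 × (1−0.25) = 0.00031640625
question: 0.15 × 0.25 × 0.15 × 0.15 × 0.9 × (1−0.45) = 0.00041765625
P(defect | x) = 0.00432 / 0.0050540625 ≈ 0.855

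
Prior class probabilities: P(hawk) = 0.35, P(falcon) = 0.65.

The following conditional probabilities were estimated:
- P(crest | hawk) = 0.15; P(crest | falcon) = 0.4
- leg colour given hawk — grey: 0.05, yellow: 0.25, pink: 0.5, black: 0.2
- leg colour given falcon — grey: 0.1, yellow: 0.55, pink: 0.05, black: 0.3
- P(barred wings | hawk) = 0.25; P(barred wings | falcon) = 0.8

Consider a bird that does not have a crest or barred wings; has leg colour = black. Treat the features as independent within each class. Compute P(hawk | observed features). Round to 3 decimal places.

0.656

hawk: 0.35 × (1−0.15) × 0.2 × (1−0.25) = 0.044625
falcon: 0.65 × (1−0.4) × 0.3 × (1−0.8) = 0.0234
P(hawk | x) = 0.044625 / 0.068025 ≈ 0.656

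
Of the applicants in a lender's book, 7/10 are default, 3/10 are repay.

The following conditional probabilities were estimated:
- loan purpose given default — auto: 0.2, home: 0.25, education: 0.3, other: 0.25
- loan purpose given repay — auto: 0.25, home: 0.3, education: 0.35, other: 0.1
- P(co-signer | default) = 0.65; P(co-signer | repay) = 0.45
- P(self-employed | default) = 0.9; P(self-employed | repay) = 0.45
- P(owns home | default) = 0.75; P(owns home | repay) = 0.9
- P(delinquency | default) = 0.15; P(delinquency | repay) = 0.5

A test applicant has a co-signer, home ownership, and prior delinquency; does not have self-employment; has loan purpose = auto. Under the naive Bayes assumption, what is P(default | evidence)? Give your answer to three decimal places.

0.109

default: 0.7 × 0.2 × 0.65 × (1−0.9) × 0.75 × 0.15 = 0.00102375
repay: 0.3 × 0.25 × 0.45 × (1−0.45) × 0.9 × 0.5 = 0.008353125
P(default | x) = 0.00102375 / 0.009376875 ≈ 0.109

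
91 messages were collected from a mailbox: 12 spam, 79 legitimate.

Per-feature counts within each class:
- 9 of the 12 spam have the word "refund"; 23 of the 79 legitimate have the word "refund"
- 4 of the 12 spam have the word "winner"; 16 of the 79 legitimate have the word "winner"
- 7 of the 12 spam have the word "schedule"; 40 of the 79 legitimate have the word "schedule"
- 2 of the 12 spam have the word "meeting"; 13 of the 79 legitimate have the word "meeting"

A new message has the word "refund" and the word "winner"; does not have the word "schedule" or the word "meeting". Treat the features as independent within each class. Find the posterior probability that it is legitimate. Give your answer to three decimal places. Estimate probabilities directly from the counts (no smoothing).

0.648

spam: (12/91) × (9/12) × (4/12) × (5/12) × (10/12) ≈ 0.0114469
legitimate: (79/91) × (23/79) × (16/79) × (39/79) × (66/79) ≈ 0.0211122
P(legitimate | x) = 0.0211122 / 0.0325591 ≈ 0.648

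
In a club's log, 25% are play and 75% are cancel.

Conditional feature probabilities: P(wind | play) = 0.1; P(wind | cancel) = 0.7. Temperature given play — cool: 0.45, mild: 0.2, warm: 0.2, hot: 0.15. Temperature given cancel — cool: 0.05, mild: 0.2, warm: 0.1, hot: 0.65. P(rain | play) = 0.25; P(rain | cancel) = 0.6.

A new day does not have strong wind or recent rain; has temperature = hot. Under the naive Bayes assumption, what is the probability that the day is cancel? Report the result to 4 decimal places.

0.6980

play: 0.25 × (1−0.1) × 0.15 × (1−0.25) = 0.0253125
cancel: 0.75 × (1−0.7) × 0.65 × (1−0.6) = 0.0585
P(cancel | x) = 0.0585 / 0.0838125 ≈ 0.6980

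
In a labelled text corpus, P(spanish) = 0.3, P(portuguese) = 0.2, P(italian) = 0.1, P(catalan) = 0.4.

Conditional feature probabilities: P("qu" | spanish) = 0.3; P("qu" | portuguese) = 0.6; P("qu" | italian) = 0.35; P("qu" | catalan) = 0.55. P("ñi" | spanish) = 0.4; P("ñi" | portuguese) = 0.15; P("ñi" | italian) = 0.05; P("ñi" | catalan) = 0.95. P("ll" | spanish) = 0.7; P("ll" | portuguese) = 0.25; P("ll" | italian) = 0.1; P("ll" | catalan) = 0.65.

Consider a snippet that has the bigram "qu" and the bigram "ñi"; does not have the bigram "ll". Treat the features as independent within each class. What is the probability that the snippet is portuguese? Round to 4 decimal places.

spanish: 0.3 × 0.3 × 0.4 × (1−0.7) = 0.0108
portuguese: 0.2 × 0.6 × 0.15 × (1−0.25) = 0.0135
italian: 0.1 × 0.35 × 0.05 × (1−0.1) = 0.001575
catalan: 0.4 × 0.55 × 0.95 × (1−0.65) = 0.07315
P(portuguese | x) = 0.0135 / 0.099025 ≈ 0.1363

0.1363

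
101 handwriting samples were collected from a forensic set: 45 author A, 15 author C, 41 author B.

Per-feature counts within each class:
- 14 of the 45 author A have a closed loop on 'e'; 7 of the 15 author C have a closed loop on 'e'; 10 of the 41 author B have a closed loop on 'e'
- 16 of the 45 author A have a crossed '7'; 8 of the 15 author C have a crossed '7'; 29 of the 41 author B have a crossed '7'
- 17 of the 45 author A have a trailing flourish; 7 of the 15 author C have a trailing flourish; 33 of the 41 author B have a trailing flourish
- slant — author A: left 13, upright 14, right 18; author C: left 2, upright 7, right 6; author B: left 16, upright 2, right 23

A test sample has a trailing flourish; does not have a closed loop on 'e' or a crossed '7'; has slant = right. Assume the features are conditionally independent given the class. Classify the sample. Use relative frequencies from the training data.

author B

author A: (45/101) × (31/45) × (29/45) × (17/45) × (18/45) ≈ 0.0298897
author C: (15/101) × (8/15) × (7/15) × (7/15) × (6/15) ≈ 0.00689989
author B: (41/101) × (31/41) × (12/41) × (33/41) × (23/41) ≈ 0.0405613
Highest score → author B.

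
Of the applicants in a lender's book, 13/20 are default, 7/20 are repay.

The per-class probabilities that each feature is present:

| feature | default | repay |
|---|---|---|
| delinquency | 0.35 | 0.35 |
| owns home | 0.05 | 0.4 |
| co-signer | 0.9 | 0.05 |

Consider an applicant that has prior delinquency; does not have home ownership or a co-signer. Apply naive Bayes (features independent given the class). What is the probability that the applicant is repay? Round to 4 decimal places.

0.7636

default: 0.65 × 0.35 × (1−0.05) × (1−0.9) = 0.0216125
repay: 0.35 × 0.35 × (1−0.4) × (1−0.05) = 0.069825
P(repay | x) = 0.069825 / 0.0914375 ≈ 0.7636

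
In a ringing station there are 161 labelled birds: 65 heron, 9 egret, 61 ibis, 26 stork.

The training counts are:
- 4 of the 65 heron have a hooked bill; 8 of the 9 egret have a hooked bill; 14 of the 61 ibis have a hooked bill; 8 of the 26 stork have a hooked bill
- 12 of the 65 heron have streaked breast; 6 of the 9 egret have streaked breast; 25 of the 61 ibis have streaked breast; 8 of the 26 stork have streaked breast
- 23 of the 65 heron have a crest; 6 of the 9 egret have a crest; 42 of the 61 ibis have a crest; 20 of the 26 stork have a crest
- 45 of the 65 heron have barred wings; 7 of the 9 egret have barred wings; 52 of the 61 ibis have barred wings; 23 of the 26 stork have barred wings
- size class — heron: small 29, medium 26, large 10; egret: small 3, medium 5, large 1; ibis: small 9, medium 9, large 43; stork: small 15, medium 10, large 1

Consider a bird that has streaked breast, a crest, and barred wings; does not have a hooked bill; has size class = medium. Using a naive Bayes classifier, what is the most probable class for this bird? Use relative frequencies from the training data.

ibis

heron: (65/161) × (61/65) × (12/65) × (23/65) × (45/65) × (26/65) ≈ 0.00685402
egret: (9/161) × (1/9) × (6/9) × (6/9) × (7/9) × (5/9) ≈ 0.00119282
ibis: (61/161) × (47/61) × (25/61) × (42/61) × (52/61) × (9/61) ≈ 0.0103607
stork: (26/161) × (18/26) × (8/26) × (20/26) × (23/26) × (10/26) ≈ 0.00900329
Highest score → ibis.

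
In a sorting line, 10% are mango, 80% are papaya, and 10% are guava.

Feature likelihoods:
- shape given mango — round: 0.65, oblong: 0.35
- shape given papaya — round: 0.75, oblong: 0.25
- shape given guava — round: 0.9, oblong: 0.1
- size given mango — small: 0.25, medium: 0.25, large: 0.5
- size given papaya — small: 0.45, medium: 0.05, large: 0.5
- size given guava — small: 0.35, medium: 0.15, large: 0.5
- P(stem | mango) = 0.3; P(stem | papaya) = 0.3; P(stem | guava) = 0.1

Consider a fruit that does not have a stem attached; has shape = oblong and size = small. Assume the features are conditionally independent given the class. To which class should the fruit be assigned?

mango: 0.1 × 0.35 × 0.25 × (1−0.3) = 0.006125
papaya: 0.8 × 0.25 × 0.45 × (1−0.3) = 0.063
guava: 0.1 × 0.1 × 0.35 × (1−0.1) = 0.00315
Highest score → papaya.

papaya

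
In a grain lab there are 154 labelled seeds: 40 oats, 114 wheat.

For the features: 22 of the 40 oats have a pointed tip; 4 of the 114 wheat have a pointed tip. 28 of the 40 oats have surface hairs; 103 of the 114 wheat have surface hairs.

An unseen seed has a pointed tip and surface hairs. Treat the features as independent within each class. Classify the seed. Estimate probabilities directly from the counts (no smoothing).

oats

oats: (40/154) × (22/40) × (28/40) = 0.1
wheat: (114/154) × (4/114) × (103/114) ≈ 0.0234678
Highest score → oats.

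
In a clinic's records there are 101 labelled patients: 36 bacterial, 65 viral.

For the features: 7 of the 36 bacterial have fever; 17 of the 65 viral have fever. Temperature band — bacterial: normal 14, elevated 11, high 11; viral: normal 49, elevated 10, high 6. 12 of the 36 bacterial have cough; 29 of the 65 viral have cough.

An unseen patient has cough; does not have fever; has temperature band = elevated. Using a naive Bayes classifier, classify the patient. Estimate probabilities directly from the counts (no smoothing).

viral

bacterial: (36/101) × (29/36) × (11/36) × (12/36) ≈ 0.0292446
viral: (65/101) × (48/65) × (10/65) × (29/65) ≈ 0.0326205
Highest score → viral.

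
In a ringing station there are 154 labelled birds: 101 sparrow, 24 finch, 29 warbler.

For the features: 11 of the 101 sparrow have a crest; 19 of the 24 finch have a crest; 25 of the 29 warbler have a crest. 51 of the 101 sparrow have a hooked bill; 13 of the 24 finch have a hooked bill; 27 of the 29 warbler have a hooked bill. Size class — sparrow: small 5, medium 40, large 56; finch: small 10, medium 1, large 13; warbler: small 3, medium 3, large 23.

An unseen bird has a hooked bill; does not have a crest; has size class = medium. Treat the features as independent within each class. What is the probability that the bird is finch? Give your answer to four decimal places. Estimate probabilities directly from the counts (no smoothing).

0.0061

sparrow: (101/154) × (90/101) × (51/101) × (40/101) ≈ 0.116872
finch: (24/154) × (5/24) × (13/24) × (1/24) ≈ 0.000732774
warbler: (29/154) × (4/29) × (27/29) × (3/29) ≈ 0.00250166
P(finch | x) = 0.000732774 / 0.120106434 ≈ 0.0061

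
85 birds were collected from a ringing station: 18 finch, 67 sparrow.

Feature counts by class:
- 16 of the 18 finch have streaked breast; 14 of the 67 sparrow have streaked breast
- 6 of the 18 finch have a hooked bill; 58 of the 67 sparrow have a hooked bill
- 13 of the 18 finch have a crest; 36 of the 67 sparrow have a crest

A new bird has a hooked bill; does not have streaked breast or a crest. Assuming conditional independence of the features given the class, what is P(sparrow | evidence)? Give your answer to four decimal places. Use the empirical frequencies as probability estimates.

0.9914

finch: (18/85) × (2/18) × (6/18) × (5/18) ≈ 0.00217865
sparrow: (67/85) × (53/67) × (58/67) × (31/67) ≈ 0.249745
P(sparrow | x) = 0.249745 / 0.25192365 ≈ 0.9914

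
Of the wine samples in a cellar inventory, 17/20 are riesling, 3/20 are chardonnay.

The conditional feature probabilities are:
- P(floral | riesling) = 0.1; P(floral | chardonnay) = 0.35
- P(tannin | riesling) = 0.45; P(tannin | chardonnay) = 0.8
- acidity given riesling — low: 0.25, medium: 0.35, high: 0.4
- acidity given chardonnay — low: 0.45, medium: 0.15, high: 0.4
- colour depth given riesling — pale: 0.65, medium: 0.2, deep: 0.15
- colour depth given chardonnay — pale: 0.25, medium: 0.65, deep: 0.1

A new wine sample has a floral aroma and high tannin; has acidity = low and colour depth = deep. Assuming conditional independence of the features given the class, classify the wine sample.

chardonnay

riesling: 0.85 × 0.1 × 0.45 × 0.25 × 0.15 = 0.001434375
chardonnay: 0.15 × 0.35 × 0.8 × 0.45 × 0.1 = 0.00189
Highest score → chardonnay.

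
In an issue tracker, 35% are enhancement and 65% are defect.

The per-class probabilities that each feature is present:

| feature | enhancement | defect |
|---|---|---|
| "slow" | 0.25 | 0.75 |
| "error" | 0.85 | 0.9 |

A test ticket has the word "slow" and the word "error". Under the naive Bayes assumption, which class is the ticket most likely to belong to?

enhancement: 0.35 × 0.25 × 0.85 = 0.074375
defect: 0.65 × 0.75 × 0.9 = 0.43875
Highest score → defect.

defect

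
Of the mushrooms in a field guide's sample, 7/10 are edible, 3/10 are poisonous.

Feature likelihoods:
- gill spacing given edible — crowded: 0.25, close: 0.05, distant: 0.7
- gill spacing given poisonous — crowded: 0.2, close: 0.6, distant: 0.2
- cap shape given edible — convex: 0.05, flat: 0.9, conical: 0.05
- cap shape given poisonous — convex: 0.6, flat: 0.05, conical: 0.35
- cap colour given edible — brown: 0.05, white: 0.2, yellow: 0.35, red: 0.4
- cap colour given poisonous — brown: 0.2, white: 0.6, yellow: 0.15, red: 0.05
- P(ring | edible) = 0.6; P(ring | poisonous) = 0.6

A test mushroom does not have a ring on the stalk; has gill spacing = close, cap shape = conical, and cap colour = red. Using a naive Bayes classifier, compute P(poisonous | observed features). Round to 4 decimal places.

edible: 0.7 × 0.05 × 0.05 × 0.4 × (1−0.6) = 0.00028
poisonous: 0.3 × 0.6 × 0.35 × 0.05 × (1−0.6) = 0.00126
P(poisonous | x) = 0.00126 / 0.00154 ≈ 0.8182

0.8182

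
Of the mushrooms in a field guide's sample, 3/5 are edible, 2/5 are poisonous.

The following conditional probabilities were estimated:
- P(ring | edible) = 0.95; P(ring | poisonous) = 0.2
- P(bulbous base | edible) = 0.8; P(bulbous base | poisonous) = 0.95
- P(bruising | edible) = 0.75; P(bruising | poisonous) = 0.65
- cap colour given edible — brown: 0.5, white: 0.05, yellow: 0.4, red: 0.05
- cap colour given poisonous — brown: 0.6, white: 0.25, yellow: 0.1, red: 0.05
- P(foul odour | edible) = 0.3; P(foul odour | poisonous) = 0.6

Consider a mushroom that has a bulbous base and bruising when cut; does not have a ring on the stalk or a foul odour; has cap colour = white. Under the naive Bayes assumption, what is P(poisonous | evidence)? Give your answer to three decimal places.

edible: 0.6 × (1−0.95) × 0.8 × 0.75 × 0.05 × (1−0.3) = 0.00063
poisonous: 0.4 × (1−0.2) × 0.95 × 0.65 × 0.25 × (1−0.6) = 0.01976
P(poisonous | x) = 0.01976 / 0.02039 ≈ 0.969

0.969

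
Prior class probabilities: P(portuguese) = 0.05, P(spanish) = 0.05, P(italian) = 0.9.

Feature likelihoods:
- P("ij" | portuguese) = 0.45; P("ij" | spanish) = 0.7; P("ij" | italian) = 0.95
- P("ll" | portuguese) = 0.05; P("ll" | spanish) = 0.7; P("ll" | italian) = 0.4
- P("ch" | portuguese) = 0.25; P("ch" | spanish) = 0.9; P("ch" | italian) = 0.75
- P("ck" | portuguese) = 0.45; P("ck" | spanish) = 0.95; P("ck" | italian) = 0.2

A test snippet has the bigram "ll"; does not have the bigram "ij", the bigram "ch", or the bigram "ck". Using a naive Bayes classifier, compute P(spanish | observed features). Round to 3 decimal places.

0.012

portuguese: 0.05 × (1−0.45) × 0.05 × (1−0.25) × (1−0.45) = 0.0005671875
spanish: 0.05 × (1−0.7) × 0.7 × (1−0.9) × (1−0.95) = 0.0000525
italian: 0.9 × (1−0.95) × 0.4 × (1−0.75) × (1−0.2) = 0.0036
P(spanish | x) = 0.0000525 / 0.0042196875 ≈ 0.012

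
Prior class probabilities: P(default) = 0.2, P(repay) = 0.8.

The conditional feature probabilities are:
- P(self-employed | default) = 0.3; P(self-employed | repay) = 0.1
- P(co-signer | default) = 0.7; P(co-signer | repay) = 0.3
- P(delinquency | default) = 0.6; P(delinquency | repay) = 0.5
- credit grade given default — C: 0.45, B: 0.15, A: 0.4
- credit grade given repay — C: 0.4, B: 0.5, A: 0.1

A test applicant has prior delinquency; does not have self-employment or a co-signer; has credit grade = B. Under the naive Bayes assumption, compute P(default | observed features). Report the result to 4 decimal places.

0.0291

default: 0.2 × (1−0.3) × (1−0.7) × 0.6 × 0.15 = 0.00378
repay: 0.8 × (1−0.1) × (1−0.3) × 0.5 × 0.5 = 0.126
P(default | x) = 0.00378 / 0.12978 ≈ 0.0291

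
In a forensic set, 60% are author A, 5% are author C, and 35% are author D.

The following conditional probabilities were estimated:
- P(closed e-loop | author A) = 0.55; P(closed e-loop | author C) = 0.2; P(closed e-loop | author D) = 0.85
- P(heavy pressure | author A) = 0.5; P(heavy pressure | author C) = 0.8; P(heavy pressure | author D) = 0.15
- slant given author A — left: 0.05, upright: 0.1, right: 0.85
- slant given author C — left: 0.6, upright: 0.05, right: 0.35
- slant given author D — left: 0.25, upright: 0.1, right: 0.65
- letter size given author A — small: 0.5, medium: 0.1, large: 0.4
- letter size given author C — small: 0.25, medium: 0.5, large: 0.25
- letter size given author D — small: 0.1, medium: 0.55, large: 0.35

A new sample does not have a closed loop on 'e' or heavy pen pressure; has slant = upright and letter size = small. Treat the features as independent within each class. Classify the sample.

author A

author A: 0.6 × (1−0.55) × (1−0.5) × 0.1 × 0.5 = 0.00675
author C: 0.05 × (1−0.2) × (1−0.8) × 0.05 × 0.25 = 0.0001
author D: 0.35 × (1−0.85) × (1−0.15) × 0.1 × 0.1 = 0.00044625
Highest score → author A.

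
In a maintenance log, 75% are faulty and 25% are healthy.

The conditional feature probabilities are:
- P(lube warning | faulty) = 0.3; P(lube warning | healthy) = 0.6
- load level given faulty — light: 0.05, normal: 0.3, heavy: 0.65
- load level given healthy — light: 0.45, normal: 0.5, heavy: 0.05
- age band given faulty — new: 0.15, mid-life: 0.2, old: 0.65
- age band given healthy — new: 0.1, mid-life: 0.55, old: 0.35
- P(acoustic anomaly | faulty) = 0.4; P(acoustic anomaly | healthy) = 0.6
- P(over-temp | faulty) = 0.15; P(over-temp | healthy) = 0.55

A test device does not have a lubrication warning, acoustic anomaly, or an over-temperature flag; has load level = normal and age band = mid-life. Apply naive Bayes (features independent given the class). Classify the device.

faulty: 0.75 × (1−0.3) × 0.3 × 0.2 × (1−0.4) × (1−0.15) = 0.016065
healthy: 0.25 × (1−0.6) × 0.5 × 0.55 × (1−0.6) × (1−0.55) = 0.00495
Highest score → faulty.

faulty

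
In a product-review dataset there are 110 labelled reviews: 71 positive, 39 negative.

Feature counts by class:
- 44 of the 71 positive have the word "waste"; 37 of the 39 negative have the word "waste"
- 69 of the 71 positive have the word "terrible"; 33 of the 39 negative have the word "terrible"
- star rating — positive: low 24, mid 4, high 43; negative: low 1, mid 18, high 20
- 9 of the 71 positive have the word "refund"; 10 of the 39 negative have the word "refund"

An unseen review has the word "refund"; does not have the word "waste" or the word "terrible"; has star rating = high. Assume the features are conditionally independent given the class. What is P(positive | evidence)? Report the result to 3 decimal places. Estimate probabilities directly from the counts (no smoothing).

positive: (71/110) × (27/71) × (2/71) × (43/71) × (9/71) ≈ 0.000530807
negative: (39/110) × (2/39) × (6/39) × (20/39) × (10/39) ≈ 0.000367811
P(positive | x) = 0.000530807 / 0.000898618 ≈ 0.591

0.591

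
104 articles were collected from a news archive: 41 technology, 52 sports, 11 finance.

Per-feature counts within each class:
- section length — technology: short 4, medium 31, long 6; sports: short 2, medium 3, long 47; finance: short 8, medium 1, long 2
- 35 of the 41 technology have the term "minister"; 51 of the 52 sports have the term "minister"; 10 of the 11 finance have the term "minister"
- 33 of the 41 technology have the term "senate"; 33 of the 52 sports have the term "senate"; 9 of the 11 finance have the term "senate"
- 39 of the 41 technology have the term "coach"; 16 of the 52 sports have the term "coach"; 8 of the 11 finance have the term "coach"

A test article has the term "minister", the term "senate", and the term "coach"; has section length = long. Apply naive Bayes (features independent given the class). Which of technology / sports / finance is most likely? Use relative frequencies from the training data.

sports

technology: (41/104) × (6/41) × (35/41) × (33/41) × (39/41) ≈ 0.0377062
sports: (52/104) × (47/52) × (51/52) × (33/52) × (16/52) ≈ 0.0865483
finance: (11/104) × (2/11) × (10/11) × (9/11) × (8/11) ≈ 0.0104028
Highest score → sports.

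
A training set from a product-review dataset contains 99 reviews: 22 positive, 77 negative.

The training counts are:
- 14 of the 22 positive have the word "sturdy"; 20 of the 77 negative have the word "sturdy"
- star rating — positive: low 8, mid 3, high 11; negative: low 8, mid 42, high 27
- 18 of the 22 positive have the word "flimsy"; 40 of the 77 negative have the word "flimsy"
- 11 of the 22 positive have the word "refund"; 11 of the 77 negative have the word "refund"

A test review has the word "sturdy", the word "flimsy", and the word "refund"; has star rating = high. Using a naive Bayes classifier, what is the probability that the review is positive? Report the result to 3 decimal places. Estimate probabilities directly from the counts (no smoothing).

0.846

positive: (22/99) × (14/22) × (11/22) × (18/22) × (11/22) ≈ 0.0289256
negative: (77/99) × (20/77) × (27/77) × (40/77) × (11/77) ≈ 0.00525701
P(positive | x) = 0.0289256 / 0.03418261 ≈ 0.846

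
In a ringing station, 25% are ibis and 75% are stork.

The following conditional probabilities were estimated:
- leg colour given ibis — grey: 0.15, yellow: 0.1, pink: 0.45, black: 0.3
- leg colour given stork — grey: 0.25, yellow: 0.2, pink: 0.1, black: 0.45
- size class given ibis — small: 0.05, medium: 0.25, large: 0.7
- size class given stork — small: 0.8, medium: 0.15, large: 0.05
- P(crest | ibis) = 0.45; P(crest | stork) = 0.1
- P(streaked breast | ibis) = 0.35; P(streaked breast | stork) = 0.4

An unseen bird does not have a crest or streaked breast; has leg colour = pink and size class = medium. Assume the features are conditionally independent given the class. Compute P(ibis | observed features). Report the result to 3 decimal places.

ibis: 0.25 × 0.45 × 0.25 × (1−0.45) × (1−0.35) = 0.0100546875
stork: 0.75 × 0.1 × 0.15 × (1−0.1) × (1−0.4) = 0.006075
P(ibis | x) = 0.0100546875 / 0.0161296875 ≈ 0.623

0.623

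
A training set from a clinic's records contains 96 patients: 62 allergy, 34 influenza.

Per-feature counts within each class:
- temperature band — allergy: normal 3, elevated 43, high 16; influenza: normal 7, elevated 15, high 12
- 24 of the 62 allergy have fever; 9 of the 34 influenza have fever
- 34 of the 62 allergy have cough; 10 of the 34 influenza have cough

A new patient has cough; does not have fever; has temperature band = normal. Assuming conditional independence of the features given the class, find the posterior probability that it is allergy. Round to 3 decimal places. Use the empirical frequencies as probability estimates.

allergy: (62/96) × (3/62) × (38/62) × (34/62) ≈ 0.0105034
influenza: (34/96) × (7/34) × (25/34) × (10/34) ≈ 0.0157692
P(allergy | x) = 0.0105034 / 0.0262726 ≈ 0.400

0.400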